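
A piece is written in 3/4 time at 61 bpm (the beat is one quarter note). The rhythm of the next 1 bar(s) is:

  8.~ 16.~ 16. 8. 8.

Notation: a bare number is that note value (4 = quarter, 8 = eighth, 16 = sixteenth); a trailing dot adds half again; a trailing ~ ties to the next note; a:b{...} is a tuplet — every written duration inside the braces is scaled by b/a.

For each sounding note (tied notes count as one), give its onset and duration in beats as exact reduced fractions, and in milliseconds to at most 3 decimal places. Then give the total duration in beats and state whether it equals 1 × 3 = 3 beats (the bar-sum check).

1) 0.0ms=0b +1475.41ms=3/2b
2) 1475.41ms=3/2b +737.705ms=3/4b
3) 2213.115ms=9/4b +737.705ms=3/4b
Σ=3b of 3 (61bpm 3/4) — PASS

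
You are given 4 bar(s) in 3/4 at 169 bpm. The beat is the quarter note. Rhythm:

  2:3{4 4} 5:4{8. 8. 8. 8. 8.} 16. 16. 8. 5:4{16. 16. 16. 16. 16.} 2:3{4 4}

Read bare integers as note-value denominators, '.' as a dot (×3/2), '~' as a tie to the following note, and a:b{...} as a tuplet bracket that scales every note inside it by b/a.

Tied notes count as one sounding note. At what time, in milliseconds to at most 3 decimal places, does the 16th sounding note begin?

1. 0.0ms @ 0 + 532.544ms (3/2)
2. 532.544ms @ 3/2 + 532.544ms (3/2)
3. 1065.089ms @ 3 + 213.018ms (3/5)
4. 1278.107ms @ 18/5 + 213.018ms (3/5)
5. 1491.124ms @ 21/5 + 213.018ms (3/5)
6. 1704.142ms @ 24/5 + 213.018ms (3/5)
7. 1917.16ms @ 27/5 + 213.018ms (3/5)
8. 2130.178ms @ 6 + 133.136ms (3/8)
9. 2263.314ms @ 51/8 + 133.136ms (3/8)
10. 2396.45ms @ 27/4 + 266.272ms (3/4)
11. 2662.722ms @ 15/2 + 106.509ms (3/10)
12. 2769.231ms @ 39/5 + 106.509ms (3/10)
13. 2875.74ms @ 81/10 + 106.509ms (3/10)
14. 2982.249ms @ 42/5 + 106.509ms (3/10)
15. 3088.757ms @ 87/10 + 106.509ms (3/10)
16. 3195.266ms @ 9 + 532.544ms (3/2)
17. 3727.811ms @ 21/2 + 532.544ms (3/2)

note 16 onset = 9b = 3195.266ms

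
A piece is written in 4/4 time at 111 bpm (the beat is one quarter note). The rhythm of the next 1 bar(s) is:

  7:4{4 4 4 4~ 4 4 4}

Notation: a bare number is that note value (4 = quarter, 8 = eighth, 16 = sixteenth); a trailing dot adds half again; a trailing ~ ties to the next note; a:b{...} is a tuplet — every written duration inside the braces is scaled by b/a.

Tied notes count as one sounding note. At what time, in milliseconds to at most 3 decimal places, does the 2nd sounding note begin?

1. 0.0ms @ 0 + 308.88ms (4/7)
2. 308.88ms @ 4/7 + 308.88ms (4/7)
3. 617.761ms @ 8/7 + 308.88ms (4/7)
4. 926.641ms @ 12/7 + 617.761ms (8/7)
5. 1544.402ms @ 20/7 + 308.88ms (4/7)
6. 1853.282ms @ 24/7 + 308.88ms (4/7)

note 2 onset = 4/7b = 308.88ms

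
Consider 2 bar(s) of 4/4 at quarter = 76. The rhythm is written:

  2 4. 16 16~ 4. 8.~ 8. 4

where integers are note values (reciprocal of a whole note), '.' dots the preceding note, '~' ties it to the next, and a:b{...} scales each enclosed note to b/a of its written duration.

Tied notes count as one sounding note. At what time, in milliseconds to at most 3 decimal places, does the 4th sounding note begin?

note 4 onset = 15/4b = 2960.526ms

1. 0.0ms @ 0 + 1578.947ms (2)
2. 1578.947ms @ 2 + 1184.211ms (3/2)
3. 2763.158ms @ 7/2 + 197.368ms (1/4)
4. 2960.526ms @ 15/4 + 1381.579ms (7/4)
5. 4342.105ms @ 11/2 + 1184.211ms (3/2)
6. 5526.316ms @ 7 + 789.474ms (1)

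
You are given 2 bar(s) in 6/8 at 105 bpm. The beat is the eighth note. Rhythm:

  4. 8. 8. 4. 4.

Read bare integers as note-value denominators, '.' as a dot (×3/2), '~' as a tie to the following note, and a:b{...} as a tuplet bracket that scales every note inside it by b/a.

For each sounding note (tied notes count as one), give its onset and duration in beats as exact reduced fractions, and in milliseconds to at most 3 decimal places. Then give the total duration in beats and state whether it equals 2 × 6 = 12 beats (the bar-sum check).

1) 0.0ms=0b +1714.286ms=3b
2) 1714.286ms=3b +857.143ms=3/2b
3) 2571.429ms=9/2b +857.143ms=3/2b
4) 3428.571ms=6b +1714.286ms=3b
5) 5142.857ms=9b +1714.286ms=3b
Σ=12b of 12 (105bpm 6/8) — PASS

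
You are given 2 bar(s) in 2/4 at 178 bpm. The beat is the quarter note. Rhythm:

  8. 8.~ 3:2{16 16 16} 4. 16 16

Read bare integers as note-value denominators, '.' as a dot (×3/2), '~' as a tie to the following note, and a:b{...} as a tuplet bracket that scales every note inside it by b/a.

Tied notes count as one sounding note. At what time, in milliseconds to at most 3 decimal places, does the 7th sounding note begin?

note 7 onset = 15/4b = 1264.045ms

1. 0.0ms @ 0 + 252.809ms (3/4)
2. 252.809ms @ 3/4 + 308.989ms (11/12)
3. 561.798ms @ 5/3 + 56.18ms (1/6)
4. 617.978ms @ 11/6 + 56.18ms (1/6)
5. 674.157ms @ 2 + 505.618ms (3/2)
6. 1179.775ms @ 7/2 + 84.27ms (1/4)
7. 1264.045ms @ 15/4 + 84.27ms (1/4)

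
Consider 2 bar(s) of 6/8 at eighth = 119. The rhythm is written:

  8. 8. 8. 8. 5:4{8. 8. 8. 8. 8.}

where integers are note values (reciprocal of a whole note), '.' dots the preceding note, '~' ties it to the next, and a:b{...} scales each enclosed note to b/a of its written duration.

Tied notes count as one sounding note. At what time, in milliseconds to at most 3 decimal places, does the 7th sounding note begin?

1. 0.0ms @ 0 + 756.303ms (3/2)
2. 756.303ms @ 3/2 + 756.303ms (3/2)
3. 1512.605ms @ 3 + 756.303ms (3/2)
4. 2268.908ms @ 9/2 + 756.303ms (3/2)
5. 3025.21ms @ 6 + 605.042ms (6/5)
6. 3630.252ms @ 36/5 + 605.042ms (6/5)
7. 4235.294ms @ 42/5 + 605.042ms (6/5)
8. 4840.336ms @ 48/5 + 605.042ms (6/5)
9. 5445.378ms @ 54/5 + 605.042ms (6/5)

note 7 onset = 42/5b = 4235.294ms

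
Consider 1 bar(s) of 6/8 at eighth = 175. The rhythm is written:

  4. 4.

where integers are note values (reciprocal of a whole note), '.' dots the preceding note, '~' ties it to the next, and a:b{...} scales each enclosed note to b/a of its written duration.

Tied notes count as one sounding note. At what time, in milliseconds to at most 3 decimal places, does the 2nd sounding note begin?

1. 0.0ms @ 0 + 1028.571ms (3)
2. 1028.571ms @ 3 + 1028.571ms (3)

note 2 onset = 3b = 1028.571ms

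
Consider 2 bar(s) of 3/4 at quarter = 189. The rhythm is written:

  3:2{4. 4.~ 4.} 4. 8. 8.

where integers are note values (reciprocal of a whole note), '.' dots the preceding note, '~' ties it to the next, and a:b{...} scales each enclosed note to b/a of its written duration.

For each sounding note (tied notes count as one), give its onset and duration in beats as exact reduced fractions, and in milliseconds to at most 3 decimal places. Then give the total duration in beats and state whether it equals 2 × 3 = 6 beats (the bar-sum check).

1) 0.0ms=0b +317.46ms=1b
2) 317.46ms=1b +634.921ms=2b
3) 952.381ms=3b +476.19ms=3/2b
4) 1428.571ms=9/2b +238.095ms=3/4b
5) 1666.667ms=21/4b +238.095ms=3/4b
Σ=6b of 6 (189bpm 3/4) — PASS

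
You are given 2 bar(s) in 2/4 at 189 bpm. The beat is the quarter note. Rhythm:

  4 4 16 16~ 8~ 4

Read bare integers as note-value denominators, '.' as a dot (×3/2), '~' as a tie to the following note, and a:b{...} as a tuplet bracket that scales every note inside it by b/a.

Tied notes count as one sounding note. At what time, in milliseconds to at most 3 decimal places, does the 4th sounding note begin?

1. 0.0ms @ 0 + 317.46ms (1)
2. 317.46ms @ 1 + 317.46ms (1)
3. 634.921ms @ 2 + 79.365ms (1/4)
4. 714.286ms @ 9/4 + 555.556ms (7/4)

note 4 onset = 9/4b = 714.286ms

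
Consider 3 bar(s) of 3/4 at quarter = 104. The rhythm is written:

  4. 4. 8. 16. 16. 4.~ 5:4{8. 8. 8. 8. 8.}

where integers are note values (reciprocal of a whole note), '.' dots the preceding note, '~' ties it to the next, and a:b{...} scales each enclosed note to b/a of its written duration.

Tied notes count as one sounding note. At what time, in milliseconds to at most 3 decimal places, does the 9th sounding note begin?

note 9 onset = 39/5b = 4500.0ms

1. 0.0ms @ 0 + 865.385ms (3/2)
2. 865.385ms @ 3/2 + 865.385ms (3/2)
3. 1730.769ms @ 3 + 432.692ms (3/4)
4. 2163.462ms @ 15/4 + 216.346ms (3/8)
5. 2379.808ms @ 33/8 + 216.346ms (3/8)
6. 2596.154ms @ 9/2 + 1211.538ms (21/10)
7. 3807.692ms @ 33/5 + 346.154ms (3/5)
8. 4153.846ms @ 36/5 + 346.154ms (3/5)
9. 4500.0ms @ 39/5 + 346.154ms (3/5)
10. 4846.154ms @ 42/5 + 346.154ms (3/5)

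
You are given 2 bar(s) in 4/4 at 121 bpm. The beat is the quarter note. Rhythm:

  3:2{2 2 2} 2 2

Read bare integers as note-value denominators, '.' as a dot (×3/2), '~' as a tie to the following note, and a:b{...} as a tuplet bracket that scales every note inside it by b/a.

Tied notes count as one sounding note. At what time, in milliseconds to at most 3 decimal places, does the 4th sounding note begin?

1. 0.0ms @ 0 + 661.157ms (4/3)
2. 661.157ms @ 4/3 + 661.157ms (4/3)
3. 1322.314ms @ 8/3 + 661.157ms (4/3)
4. 1983.471ms @ 4 + 991.736ms (2)
5. 2975.207ms @ 6 + 991.736ms (2)

note 4 onset = 4b = 1983.471ms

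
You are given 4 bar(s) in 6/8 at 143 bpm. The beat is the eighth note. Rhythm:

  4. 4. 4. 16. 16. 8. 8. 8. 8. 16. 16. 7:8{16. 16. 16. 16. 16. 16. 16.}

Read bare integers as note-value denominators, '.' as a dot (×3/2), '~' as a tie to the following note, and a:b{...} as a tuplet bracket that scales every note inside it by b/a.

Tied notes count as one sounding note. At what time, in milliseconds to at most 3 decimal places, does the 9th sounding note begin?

1. 0.0ms @ 0 + 1258.741ms (3)
2. 1258.741ms @ 3 + 1258.741ms (3)
3. 2517.483ms @ 6 + 1258.741ms (3)
4. 3776.224ms @ 9 + 314.685ms (3/4)
5. 4090.909ms @ 39/4 + 314.685ms (3/4)
6. 4405.594ms @ 21/2 + 629.371ms (3/2)
7. 5034.965ms @ 12 + 629.371ms (3/2)
8. 5664.336ms @ 27/2 + 629.371ms (3/2)
9. 6293.706ms @ 15 + 629.371ms (3/2)
10. 6923.077ms @ 33/2 + 314.685ms (3/4)
11. 7237.762ms @ 69/4 + 314.685ms (3/4)
12. 7552.448ms @ 18 + 359.64ms (6/7)
13. 7912.088ms @ 132/7 + 359.64ms (6/7)
14. 8271.728ms @ 138/7 + 359.64ms (6/7)
15. 8631.369ms @ 144/7 + 359.64ms (6/7)
16. 8991.009ms @ 150/7 + 359.64ms (6/7)
17. 9350.649ms @ 156/7 + 359.64ms (6/7)
18. 9710.29ms @ 162/7 + 359.64ms (6/7)

note 9 onset = 15b = 6293.706ms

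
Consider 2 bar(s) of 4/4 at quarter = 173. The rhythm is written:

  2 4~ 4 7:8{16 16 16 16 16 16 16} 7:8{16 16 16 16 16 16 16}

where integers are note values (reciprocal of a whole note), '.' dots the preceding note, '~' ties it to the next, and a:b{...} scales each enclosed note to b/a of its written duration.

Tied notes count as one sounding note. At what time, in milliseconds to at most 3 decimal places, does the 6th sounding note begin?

note 6 onset = 34/7b = 1684.558ms

1. 0.0ms @ 0 + 693.642ms (2)
2. 693.642ms @ 2 + 693.642ms (2)
3. 1387.283ms @ 4 + 99.092ms (2/7)
4. 1486.375ms @ 30/7 + 99.092ms (2/7)
5. 1585.467ms @ 32/7 + 99.092ms (2/7)
6. 1684.558ms @ 34/7 + 99.092ms (2/7)
7. 1783.65ms @ 36/7 + 99.092ms (2/7)
8. 1882.742ms @ 38/7 + 99.092ms (2/7)
9. 1981.833ms @ 40/7 + 99.092ms (2/7)
10. 2080.925ms @ 6 + 99.092ms (2/7)
11. 2180.017ms @ 44/7 + 99.092ms (2/7)
12. 2279.108ms @ 46/7 + 99.092ms (2/7)
13. 2378.2ms @ 48/7 + 99.092ms (2/7)
14. 2477.291ms @ 50/7 + 99.092ms (2/7)
15. 2576.383ms @ 52/7 + 99.092ms (2/7)
16. 2675.475ms @ 54/7 + 99.092ms (2/7)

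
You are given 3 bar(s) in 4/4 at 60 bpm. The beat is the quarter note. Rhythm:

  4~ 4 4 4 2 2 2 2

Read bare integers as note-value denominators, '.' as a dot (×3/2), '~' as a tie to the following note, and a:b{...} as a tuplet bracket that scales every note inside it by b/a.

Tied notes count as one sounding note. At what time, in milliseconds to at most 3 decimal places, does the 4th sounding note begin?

1. 0.0ms @ 0 + 2000.0ms (2)
2. 2000.0ms @ 2 + 1000.0ms (1)
3. 3000.0ms @ 3 + 1000.0ms (1)
4. 4000.0ms @ 4 + 2000.0ms (2)
5. 6000.0ms @ 6 + 2000.0ms (2)
6. 8000.0ms @ 8 + 2000.0ms (2)
7. 10000.0ms @ 10 + 2000.0ms (2)

note 4 onset = 4b = 4000.0ms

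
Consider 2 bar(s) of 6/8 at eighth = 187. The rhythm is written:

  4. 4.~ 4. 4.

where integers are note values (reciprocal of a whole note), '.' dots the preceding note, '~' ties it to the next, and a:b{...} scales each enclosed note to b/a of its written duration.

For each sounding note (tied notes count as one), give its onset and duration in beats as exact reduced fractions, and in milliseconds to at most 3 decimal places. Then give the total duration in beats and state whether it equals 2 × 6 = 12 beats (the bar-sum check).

1) 0.0ms=0b +962.567ms=3b
2) 962.567ms=3b +1925.134ms=6b
3) 2887.701ms=9b +962.567ms=3b
Σ=12b of 12 (187bpm 6/8) — PASS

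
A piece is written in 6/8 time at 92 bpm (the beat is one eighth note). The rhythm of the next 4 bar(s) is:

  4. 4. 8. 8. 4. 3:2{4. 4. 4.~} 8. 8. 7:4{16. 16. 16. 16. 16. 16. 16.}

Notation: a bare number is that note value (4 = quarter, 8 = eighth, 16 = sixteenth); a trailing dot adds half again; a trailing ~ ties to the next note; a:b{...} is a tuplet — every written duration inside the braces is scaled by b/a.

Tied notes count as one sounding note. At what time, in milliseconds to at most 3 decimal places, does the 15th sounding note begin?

1. 0.0ms @ 0 + 1956.522ms (3)
2. 1956.522ms @ 3 + 1956.522ms (3)
3. 3913.043ms @ 6 + 978.261ms (3/2)
4. 4891.304ms @ 15/2 + 978.261ms (3/2)
5. 5869.565ms @ 9 + 1956.522ms (3)
6. 7826.087ms @ 12 + 1304.348ms (2)
7. 9130.435ms @ 14 + 1304.348ms (2)
8. 10434.783ms @ 16 + 2282.609ms (7/2)
9. 12717.391ms @ 39/2 + 978.261ms (3/2)
10. 13695.652ms @ 21 + 279.503ms (3/7)
11. 13975.155ms @ 150/7 + 279.503ms (3/7)
12. 14254.658ms @ 153/7 + 279.503ms (3/7)
13. 14534.161ms @ 156/7 + 279.503ms (3/7)
14. 14813.665ms @ 159/7 + 279.503ms (3/7)
15. 15093.168ms @ 162/7 + 279.503ms (3/7)
16. 15372.671ms @ 165/7 + 279.503ms (3/7)

note 15 onset = 162/7b = 15093.168ms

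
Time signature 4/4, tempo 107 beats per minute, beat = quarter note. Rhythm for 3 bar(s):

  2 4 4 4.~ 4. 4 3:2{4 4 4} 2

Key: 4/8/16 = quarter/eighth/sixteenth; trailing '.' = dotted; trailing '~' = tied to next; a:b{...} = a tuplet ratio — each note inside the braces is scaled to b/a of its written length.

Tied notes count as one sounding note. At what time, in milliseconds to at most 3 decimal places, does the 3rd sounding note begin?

note 3 onset = 3b = 1682.243ms

1. 0.0ms @ 0 + 1121.495ms (2)
2. 1121.495ms @ 2 + 560.748ms (1)
3. 1682.243ms @ 3 + 560.748ms (1)
4. 2242.991ms @ 4 + 1682.243ms (3)
5. 3925.234ms @ 7 + 560.748ms (1)
6. 4485.981ms @ 8 + 373.832ms (2/3)
7. 4859.813ms @ 26/3 + 373.832ms (2/3)
8. 5233.645ms @ 28/3 + 373.832ms (2/3)
9. 5607.477ms @ 10 + 1121.495ms (2)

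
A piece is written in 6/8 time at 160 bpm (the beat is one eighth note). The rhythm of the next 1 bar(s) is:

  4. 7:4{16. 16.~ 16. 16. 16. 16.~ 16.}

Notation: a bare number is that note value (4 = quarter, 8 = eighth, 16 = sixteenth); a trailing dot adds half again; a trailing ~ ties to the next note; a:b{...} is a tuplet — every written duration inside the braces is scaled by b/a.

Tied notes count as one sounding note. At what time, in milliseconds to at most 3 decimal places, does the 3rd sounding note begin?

1. 0.0ms @ 0 + 1125.0ms (3)
2. 1125.0ms @ 3 + 160.714ms (3/7)
3. 1285.714ms @ 24/7 + 321.429ms (6/7)
4. 1607.143ms @ 30/7 + 160.714ms (3/7)
5. 1767.857ms @ 33/7 + 160.714ms (3/7)
6. 1928.571ms @ 36/7 + 321.429ms (6/7)

note 3 onset = 24/7b = 1285.714ms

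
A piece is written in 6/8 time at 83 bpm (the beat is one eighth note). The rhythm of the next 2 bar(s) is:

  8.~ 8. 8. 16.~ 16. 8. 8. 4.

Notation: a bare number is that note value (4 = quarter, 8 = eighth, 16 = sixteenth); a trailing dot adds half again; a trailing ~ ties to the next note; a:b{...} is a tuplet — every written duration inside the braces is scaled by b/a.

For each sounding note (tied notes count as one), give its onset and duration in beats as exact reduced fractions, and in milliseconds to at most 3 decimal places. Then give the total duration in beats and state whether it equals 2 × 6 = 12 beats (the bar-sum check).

1) 0.0ms=0b +2168.675ms=3b
2) 2168.675ms=3b +1084.337ms=3/2b
3) 3253.012ms=9/2b +1084.337ms=3/2b
4) 4337.349ms=6b +1084.337ms=3/2b
5) 5421.687ms=15/2b +1084.337ms=3/2b
6) 6506.024ms=9b +2168.675ms=3b
Σ=12b of 12 (83bpm 6/8) — PASS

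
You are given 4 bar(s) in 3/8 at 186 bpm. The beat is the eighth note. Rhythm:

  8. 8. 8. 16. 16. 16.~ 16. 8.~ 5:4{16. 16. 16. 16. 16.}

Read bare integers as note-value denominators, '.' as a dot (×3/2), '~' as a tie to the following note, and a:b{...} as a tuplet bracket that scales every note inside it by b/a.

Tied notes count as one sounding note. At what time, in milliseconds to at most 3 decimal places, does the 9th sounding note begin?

note 9 onset = 51/5b = 3290.323ms

1. 0.0ms @ 0 + 483.871ms (3/2)
2. 483.871ms @ 3/2 + 483.871ms (3/2)
3. 967.742ms @ 3 + 483.871ms (3/2)
4. 1451.613ms @ 9/2 + 241.935ms (3/4)
5. 1693.548ms @ 21/4 + 241.935ms (3/4)
6. 1935.484ms @ 6 + 483.871ms (3/2)
7. 2419.355ms @ 15/2 + 677.419ms (21/10)
8. 3096.774ms @ 48/5 + 193.548ms (3/5)
9. 3290.323ms @ 51/5 + 193.548ms (3/5)
10. 3483.871ms @ 54/5 + 193.548ms (3/5)
11. 3677.419ms @ 57/5 + 193.548ms (3/5)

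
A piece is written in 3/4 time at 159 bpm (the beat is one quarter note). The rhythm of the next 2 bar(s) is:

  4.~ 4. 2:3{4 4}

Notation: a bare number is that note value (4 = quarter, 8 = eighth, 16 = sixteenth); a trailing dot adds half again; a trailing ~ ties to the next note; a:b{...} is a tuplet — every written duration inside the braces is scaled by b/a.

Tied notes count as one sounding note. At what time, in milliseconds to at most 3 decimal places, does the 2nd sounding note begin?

1. 0.0ms @ 0 + 1132.075ms (3)
2. 1132.075ms @ 3 + 566.038ms (3/2)
3. 1698.113ms @ 9/2 + 566.038ms (3/2)

note 2 onset = 3b = 1132.075ms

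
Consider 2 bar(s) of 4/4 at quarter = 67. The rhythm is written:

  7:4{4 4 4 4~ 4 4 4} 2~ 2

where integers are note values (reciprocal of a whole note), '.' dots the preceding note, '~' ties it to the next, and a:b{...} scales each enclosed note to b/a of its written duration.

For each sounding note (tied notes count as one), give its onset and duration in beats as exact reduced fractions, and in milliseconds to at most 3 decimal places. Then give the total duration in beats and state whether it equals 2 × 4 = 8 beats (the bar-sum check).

1) 0.0ms=0b +511.727ms=4/7b
2) 511.727ms=4/7b +511.727ms=4/7b
3) 1023.454ms=8/7b +511.727ms=4/7b
4) 1535.181ms=12/7b +1023.454ms=8/7b
5) 2558.635ms=20/7b +511.727ms=4/7b
6) 3070.362ms=24/7b +511.727ms=4/7b
7) 3582.09ms=4b +3582.09ms=4b
Σ=8b of 8 (67bpm 4/4) — PASS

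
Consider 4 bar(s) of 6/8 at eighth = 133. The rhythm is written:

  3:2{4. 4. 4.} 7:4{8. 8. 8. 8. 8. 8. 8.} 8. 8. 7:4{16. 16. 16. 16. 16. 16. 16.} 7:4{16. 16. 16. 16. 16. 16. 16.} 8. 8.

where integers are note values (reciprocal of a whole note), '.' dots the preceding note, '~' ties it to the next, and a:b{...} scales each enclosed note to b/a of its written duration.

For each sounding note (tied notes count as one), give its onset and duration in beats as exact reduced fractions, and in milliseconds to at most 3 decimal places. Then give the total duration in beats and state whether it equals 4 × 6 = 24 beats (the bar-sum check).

1) 0.0ms=0b +902.256ms=2b
2) 902.256ms=2b +902.256ms=2b
3) 1804.511ms=4b +902.256ms=2b
4) 2706.767ms=6b +386.681ms=6/7b
5) 3093.448ms=48/7b +386.681ms=6/7b
6) 3480.129ms=54/7b +386.681ms=6/7b
7) 3866.81ms=60/7b +386.681ms=6/7b
8) 4253.491ms=66/7b +386.681ms=6/7b
9) 4640.172ms=72/7b +386.681ms=6/7b
10) 5026.853ms=78/7b +386.681ms=6/7b
11) 5413.534ms=12b +676.692ms=3/2b
12) 6090.226ms=27/2b +676.692ms=3/2b
13) 6766.917ms=15b +193.34ms=3/7b
14) 6960.258ms=108/7b +193.34ms=3/7b
15) 7153.598ms=111/7b +193.34ms=3/7b
16) 7346.939ms=114/7b +193.34ms=3/7b
17) 7540.279ms=117/7b +193.34ms=3/7b
18) 7733.62ms=120/7b +193.34ms=3/7b
19) 7926.96ms=123/7b +193.34ms=3/7b
20) 8120.301ms=18b +193.34ms=3/7b
21) 8313.641ms=129/7b +193.34ms=3/7b
22) 8506.982ms=132/7b +193.34ms=3/7b
23) 8700.322ms=135/7b +193.34ms=3/7b
24) 8893.663ms=138/7b +193.34ms=3/7b
25) 9087.003ms=141/7b +193.34ms=3/7b
26) 9280.344ms=144/7b +193.34ms=3/7b
27) 9473.684ms=21b +676.692ms=3/2b
28) 10150.376ms=45/2b +676.692ms=3/2b
Σ=24b of 24 (133bpm 6/8) — PASS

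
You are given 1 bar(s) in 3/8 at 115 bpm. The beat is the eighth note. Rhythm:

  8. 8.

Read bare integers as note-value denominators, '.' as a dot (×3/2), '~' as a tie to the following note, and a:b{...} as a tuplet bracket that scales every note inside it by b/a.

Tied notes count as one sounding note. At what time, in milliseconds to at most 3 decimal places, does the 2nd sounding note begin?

note 2 onset = 3/2b = 782.609ms

1. 0.0ms @ 0 + 782.609ms (3/2)
2. 782.609ms @ 3/2 + 782.609ms (3/2)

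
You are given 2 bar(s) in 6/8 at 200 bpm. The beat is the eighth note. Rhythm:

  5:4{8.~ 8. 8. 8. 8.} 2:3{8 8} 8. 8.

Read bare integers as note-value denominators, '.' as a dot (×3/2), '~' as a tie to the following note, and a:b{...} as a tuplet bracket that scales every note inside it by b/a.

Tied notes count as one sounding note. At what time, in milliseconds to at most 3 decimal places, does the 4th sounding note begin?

1. 0.0ms @ 0 + 720.0ms (12/5)
2. 720.0ms @ 12/5 + 360.0ms (6/5)
3. 1080.0ms @ 18/5 + 360.0ms (6/5)
4. 1440.0ms @ 24/5 + 360.0ms (6/5)
5. 1800.0ms @ 6 + 450.0ms (3/2)
6. 2250.0ms @ 15/2 + 450.0ms (3/2)
7. 2700.0ms @ 9 + 450.0ms (3/2)
8. 3150.0ms @ 21/2 + 450.0ms (3/2)

note 4 onset = 24/5b = 1440.0ms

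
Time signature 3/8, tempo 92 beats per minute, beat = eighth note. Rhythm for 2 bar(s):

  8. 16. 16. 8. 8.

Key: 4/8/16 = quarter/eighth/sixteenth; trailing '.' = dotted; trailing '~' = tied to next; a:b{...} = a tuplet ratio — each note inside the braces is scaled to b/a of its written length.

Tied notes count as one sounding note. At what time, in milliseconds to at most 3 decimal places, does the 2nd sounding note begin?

note 2 onset = 3/2b = 978.261ms

1. 0.0ms @ 0 + 978.261ms (3/2)
2. 978.261ms @ 3/2 + 489.13ms (3/4)
3. 1467.391ms @ 9/4 + 489.13ms (3/4)
4. 1956.522ms @ 3 + 978.261ms (3/2)
5. 2934.783ms @ 9/2 + 978.261ms (3/2)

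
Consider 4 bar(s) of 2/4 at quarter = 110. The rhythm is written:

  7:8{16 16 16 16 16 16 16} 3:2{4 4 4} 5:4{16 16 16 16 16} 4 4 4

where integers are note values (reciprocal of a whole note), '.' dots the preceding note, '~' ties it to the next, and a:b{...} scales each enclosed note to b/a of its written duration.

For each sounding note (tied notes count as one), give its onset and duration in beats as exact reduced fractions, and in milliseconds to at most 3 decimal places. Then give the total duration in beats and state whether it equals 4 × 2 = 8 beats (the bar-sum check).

1) 0.0ms=0b +155.844ms=2/7b
2) 155.844ms=2/7b +155.844ms=2/7b
3) 311.688ms=4/7b +155.844ms=2/7b
4) 467.532ms=6/7b +155.844ms=2/7b
5) 623.377ms=8/7b +155.844ms=2/7b
6) 779.221ms=10/7b +155.844ms=2/7b
7) 935.065ms=12/7b +155.844ms=2/7b
8) 1090.909ms=2b +363.636ms=2/3b
9) 1454.545ms=8/3b +363.636ms=2/3b
10) 1818.182ms=10/3b +363.636ms=2/3b
11) 2181.818ms=4b +109.091ms=1/5b
12) 2290.909ms=21/5b +109.091ms=1/5b
13) 2400.0ms=22/5b +109.091ms=1/5b
14) 2509.091ms=23/5b +109.091ms=1/5b
15) 2618.182ms=24/5b +109.091ms=1/5b
16) 2727.273ms=5b +545.455ms=1b
17) 3272.727ms=6b +545.455ms=1b
18) 3818.182ms=7b +545.455ms=1b
Σ=8b of 8 (110bpm 2/4) — PASS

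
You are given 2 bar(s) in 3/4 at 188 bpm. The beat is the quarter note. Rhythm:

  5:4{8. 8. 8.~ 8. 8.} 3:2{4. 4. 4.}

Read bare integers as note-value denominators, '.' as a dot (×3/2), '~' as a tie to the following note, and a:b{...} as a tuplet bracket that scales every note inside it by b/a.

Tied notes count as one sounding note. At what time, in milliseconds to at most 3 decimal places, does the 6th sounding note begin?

note 6 onset = 4b = 1276.596ms

1. 0.0ms @ 0 + 191.489ms (3/5)
2. 191.489ms @ 3/5 + 191.489ms (3/5)
3. 382.979ms @ 6/5 + 382.979ms (6/5)
4. 765.957ms @ 12/5 + 191.489ms (3/5)
5. 957.447ms @ 3 + 319.149ms (1)
6. 1276.596ms @ 4 + 319.149ms (1)
7. 1595.745ms @ 5 + 319.149ms (1)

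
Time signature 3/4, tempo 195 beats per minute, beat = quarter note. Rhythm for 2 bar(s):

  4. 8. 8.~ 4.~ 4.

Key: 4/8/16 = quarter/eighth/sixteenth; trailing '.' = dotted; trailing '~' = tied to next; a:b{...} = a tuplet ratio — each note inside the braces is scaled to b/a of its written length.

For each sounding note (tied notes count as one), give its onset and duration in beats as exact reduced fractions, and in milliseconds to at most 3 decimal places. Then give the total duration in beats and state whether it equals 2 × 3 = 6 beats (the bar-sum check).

1) 0.0ms=0b +461.538ms=3/2b
2) 461.538ms=3/2b +230.769ms=3/4b
3) 692.308ms=9/4b +1153.846ms=15/4b
Σ=6b of 6 (195bpm 3/4) — PASS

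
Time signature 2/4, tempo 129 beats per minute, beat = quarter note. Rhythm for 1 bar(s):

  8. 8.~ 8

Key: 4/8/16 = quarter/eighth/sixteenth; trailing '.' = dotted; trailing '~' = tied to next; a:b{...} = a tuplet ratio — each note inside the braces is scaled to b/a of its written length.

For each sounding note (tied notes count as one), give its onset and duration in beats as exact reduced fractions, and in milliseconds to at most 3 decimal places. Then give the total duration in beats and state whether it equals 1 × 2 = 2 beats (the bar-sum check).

1) 0.0ms=0b +348.837ms=3/4b
2) 348.837ms=3/4b +581.395ms=5/4b
Σ=2b of 2 (129bpm 2/4) — PASS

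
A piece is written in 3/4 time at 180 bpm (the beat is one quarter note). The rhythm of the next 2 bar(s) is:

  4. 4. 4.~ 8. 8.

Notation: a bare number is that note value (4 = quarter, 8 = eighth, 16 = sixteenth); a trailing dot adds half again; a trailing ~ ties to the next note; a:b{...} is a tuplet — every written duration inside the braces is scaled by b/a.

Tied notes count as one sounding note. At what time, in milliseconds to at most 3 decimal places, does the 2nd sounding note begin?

note 2 onset = 3/2b = 500.0ms

1. 0.0ms @ 0 + 500.0ms (3/2)
2. 500.0ms @ 3/2 + 500.0ms (3/2)
3. 1000.0ms @ 3 + 750.0ms (9/4)
4. 1750.0ms @ 21/4 + 250.0ms (3/4)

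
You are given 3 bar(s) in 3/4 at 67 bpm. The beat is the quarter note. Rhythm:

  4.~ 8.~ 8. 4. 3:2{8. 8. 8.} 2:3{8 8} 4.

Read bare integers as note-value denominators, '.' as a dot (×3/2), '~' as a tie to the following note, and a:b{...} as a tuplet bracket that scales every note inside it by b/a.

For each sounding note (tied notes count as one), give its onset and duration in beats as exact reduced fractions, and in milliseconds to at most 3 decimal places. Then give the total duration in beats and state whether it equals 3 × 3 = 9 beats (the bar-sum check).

1) 0.0ms=0b +2686.567ms=3b
2) 2686.567ms=3b +1343.284ms=3/2b
3) 4029.851ms=9/2b +447.761ms=1/2b
4) 4477.612ms=5b +447.761ms=1/2b
5) 4925.373ms=11/2b +447.761ms=1/2b
6) 5373.134ms=6b +671.642ms=3/4b
7) 6044.776ms=27/4b +671.642ms=3/4b
8) 6716.418ms=15/2b +1343.284ms=3/2b
Σ=9b of 9 (67bpm 3/4) — PASS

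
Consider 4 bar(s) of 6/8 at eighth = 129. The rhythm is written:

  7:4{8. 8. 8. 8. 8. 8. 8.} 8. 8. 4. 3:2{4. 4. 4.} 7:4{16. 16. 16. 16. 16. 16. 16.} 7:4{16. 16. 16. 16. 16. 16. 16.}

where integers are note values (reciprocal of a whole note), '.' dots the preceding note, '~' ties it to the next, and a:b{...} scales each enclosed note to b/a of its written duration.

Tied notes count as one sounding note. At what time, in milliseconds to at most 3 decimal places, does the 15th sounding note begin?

note 15 onset = 129/7b = 8571.429ms

1. 0.0ms @ 0 + 398.671ms (6/7)
2. 398.671ms @ 6/7 + 398.671ms (6/7)
3. 797.342ms @ 12/7 + 398.671ms (6/7)
4. 1196.013ms @ 18/7 + 398.671ms (6/7)
5. 1594.684ms @ 24/7 + 398.671ms (6/7)
6. 1993.355ms @ 30/7 + 398.671ms (6/7)
7. 2392.027ms @ 36/7 + 398.671ms (6/7)
8. 2790.698ms @ 6 + 697.674ms (3/2)
9. 3488.372ms @ 15/2 + 697.674ms (3/2)
10. 4186.047ms @ 9 + 1395.349ms (3)
11. 5581.395ms @ 12 + 930.233ms (2)
12. 6511.628ms @ 14 + 930.233ms (2)
13. 7441.86ms @ 16 + 930.233ms (2)
14. 8372.093ms @ 18 + 199.336ms (3/7)
15. 8571.429ms @ 129/7 + 199.336ms (3/7)
16. 8770.764ms @ 132/7 + 199.336ms (3/7)
17. 8970.1ms @ 135/7 + 199.336ms (3/7)
18. 9169.435ms @ 138/7 + 199.336ms (3/7)
19. 9368.771ms @ 141/7 + 199.336ms (3/7)
20. 9568.106ms @ 144/7 + 199.336ms (3/7)
21. 9767.442ms @ 21 + 199.336ms (3/7)
22. 9966.777ms @ 150/7 + 199.336ms (3/7)
23. 10166.113ms @ 153/7 + 199.336ms (3/7)
24. 10365.449ms @ 156/7 + 199.336ms (3/7)
25. 10564.784ms @ 159/7 + 199.336ms (3/7)
26. 10764.12ms @ 162/7 + 199.336ms (3/7)
27. 10963.455ms @ 165/7 + 199.336ms (3/7)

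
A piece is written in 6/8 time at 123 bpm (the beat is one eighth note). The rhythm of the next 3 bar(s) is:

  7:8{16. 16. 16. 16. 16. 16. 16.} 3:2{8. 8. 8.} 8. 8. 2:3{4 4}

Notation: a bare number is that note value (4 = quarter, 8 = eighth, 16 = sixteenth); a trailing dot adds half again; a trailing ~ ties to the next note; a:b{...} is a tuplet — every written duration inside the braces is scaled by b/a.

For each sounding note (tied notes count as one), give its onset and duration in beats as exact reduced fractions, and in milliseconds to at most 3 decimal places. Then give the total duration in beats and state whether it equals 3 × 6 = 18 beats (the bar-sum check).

1) 0.0ms=0b +418.118ms=6/7b
2) 418.118ms=6/7b +418.118ms=6/7b
3) 836.237ms=12/7b +418.118ms=6/7b
4) 1254.355ms=18/7b +418.118ms=6/7b
5) 1672.474ms=24/7b +418.118ms=6/7b
6) 2090.592ms=30/7b +418.118ms=6/7b
7) 2508.711ms=36/7b +418.118ms=6/7b
8) 2926.829ms=6b +487.805ms=1b
9) 3414.634ms=7b +487.805ms=1b
10) 3902.439ms=8b +487.805ms=1b
11) 4390.244ms=9b +731.707ms=3/2b
12) 5121.951ms=21/2b +731.707ms=3/2b
13) 5853.659ms=12b +1463.415ms=3b
14) 7317.073ms=15b +1463.415ms=3b
Σ=18b of 18 (123bpm 6/8) — PASS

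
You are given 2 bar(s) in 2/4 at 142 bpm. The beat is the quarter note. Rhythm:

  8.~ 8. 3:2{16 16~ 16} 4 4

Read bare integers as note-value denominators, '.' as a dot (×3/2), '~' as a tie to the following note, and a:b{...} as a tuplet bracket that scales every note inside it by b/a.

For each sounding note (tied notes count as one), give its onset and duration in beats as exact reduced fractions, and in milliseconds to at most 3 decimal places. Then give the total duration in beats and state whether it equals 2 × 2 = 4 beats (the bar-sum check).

1) 0.0ms=0b +633.803ms=3/2b
2) 633.803ms=3/2b +70.423ms=1/6b
3) 704.225ms=5/3b +140.845ms=1/3b
4) 845.07ms=2b +422.535ms=1b
5) 1267.606ms=3b +422.535ms=1b
Σ=4b of 4 (142bpm 2/4) — PASS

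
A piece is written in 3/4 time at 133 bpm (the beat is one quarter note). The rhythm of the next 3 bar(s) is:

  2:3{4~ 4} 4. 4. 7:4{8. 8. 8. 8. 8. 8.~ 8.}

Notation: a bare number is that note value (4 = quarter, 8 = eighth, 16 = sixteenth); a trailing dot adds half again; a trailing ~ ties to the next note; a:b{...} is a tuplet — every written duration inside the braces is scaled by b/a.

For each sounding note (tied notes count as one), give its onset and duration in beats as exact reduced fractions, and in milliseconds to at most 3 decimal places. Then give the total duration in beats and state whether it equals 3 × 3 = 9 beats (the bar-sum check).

1) 0.0ms=0b +1353.383ms=3b
2) 1353.383ms=3b +676.692ms=3/2b
3) 2030.075ms=9/2b +676.692ms=3/2b
4) 2706.767ms=6b +193.34ms=3/7b
5) 2900.107ms=45/7b +193.34ms=3/7b
6) 3093.448ms=48/7b +193.34ms=3/7b
7) 3286.788ms=51/7b +193.34ms=3/7b
8) 3480.129ms=54/7b +193.34ms=3/7b
9) 3673.469ms=57/7b +386.681ms=6/7b
Σ=9b of 9 (133bpm 3/4) — PASS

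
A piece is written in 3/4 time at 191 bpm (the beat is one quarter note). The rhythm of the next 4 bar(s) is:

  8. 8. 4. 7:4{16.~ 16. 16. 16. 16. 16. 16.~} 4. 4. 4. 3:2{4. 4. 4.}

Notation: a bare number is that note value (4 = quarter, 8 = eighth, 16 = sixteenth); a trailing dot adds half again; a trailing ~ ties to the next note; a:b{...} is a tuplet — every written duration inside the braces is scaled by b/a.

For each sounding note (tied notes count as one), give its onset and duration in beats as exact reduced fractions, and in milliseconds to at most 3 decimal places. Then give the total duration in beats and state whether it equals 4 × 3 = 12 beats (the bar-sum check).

1) 0.0ms=0b +235.602ms=3/4b
2) 235.602ms=3/4b +235.602ms=3/4b
3) 471.204ms=3/2b +471.204ms=3/2b
4) 942.408ms=3b +134.63ms=3/7b
5) 1077.038ms=24/7b +67.315ms=3/14b
6) 1144.353ms=51/14b +67.315ms=3/14b
7) 1211.668ms=27/7b +67.315ms=3/14b
8) 1278.983ms=57/14b +67.315ms=3/14b
9) 1346.298ms=30/7b +538.519ms=12/7b
10) 1884.817ms=6b +471.204ms=3/2b
11) 2356.021ms=15/2b +471.204ms=3/2b
12) 2827.225ms=9b +314.136ms=1b
13) 3141.361ms=10b +314.136ms=1b
14) 3455.497ms=11b +314.136ms=1b
Σ=12b of 12 (191bpm 3/4) — PASS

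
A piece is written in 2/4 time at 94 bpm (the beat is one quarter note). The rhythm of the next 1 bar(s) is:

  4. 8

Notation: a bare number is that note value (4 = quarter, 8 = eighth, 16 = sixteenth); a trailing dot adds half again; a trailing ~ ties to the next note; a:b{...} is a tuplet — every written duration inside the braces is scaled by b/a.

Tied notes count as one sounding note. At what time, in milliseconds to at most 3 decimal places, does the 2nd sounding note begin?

note 2 onset = 3/2b = 957.447ms

1. 0.0ms @ 0 + 957.447ms (3/2)
2. 957.447ms @ 3/2 + 319.149ms (1/2)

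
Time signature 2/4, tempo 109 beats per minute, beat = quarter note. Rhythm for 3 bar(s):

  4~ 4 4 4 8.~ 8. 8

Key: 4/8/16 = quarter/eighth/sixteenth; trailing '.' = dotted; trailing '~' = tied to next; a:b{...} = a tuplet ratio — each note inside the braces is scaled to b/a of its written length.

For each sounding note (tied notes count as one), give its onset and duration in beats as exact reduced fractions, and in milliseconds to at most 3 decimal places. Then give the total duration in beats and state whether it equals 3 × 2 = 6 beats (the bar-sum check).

1) 0.0ms=0b +1100.917ms=2b
2) 1100.917ms=2b +550.459ms=1b
3) 1651.376ms=3b +550.459ms=1b
4) 2201.835ms=4b +825.688ms=3/2b
5) 3027.523ms=11/2b +275.229ms=1/2b
Σ=6b of 6 (109bpm 2/4) — PASS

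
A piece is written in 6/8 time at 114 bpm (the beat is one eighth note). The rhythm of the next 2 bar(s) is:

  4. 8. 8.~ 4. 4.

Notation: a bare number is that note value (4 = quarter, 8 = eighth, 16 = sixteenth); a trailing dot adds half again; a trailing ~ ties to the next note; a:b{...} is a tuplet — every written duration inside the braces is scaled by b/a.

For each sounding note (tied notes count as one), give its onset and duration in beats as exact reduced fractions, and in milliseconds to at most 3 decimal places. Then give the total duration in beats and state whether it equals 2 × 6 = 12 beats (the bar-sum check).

1) 0.0ms=0b +1578.947ms=3b
2) 1578.947ms=3b +789.474ms=3/2b
3) 2368.421ms=9/2b +2368.421ms=9/2b
4) 4736.842ms=9b +1578.947ms=3b
Σ=12b of 12 (114bpm 6/8) — PASS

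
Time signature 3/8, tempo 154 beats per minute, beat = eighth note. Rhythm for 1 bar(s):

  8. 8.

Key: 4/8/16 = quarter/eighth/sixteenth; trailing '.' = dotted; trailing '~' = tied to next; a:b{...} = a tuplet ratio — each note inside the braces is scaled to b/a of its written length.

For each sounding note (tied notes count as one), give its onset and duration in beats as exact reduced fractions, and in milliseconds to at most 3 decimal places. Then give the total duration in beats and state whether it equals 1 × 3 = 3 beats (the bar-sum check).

1) 0.0ms=0b +584.416ms=3/2b
2) 584.416ms=3/2b +584.416ms=3/2b
Σ=3b of 3 (154bpm 3/8) — PASS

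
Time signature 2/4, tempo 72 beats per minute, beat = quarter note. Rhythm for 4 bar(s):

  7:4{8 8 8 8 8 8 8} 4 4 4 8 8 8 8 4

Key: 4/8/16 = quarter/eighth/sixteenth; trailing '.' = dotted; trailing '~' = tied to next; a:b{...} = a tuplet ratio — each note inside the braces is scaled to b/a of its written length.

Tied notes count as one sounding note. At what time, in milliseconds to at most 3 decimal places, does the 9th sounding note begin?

1. 0.0ms @ 0 + 238.095ms (2/7)
2. 238.095ms @ 2/7 + 238.095ms (2/7)
3. 476.19ms @ 4/7 + 238.095ms (2/7)
4. 714.286ms @ 6/7 + 238.095ms (2/7)
5. 952.381ms @ 8/7 + 238.095ms (2/7)
6. 1190.476ms @ 10/7 + 238.095ms (2/7)
7. 1428.571ms @ 12/7 + 238.095ms (2/7)
8. 1666.667ms @ 2 + 833.333ms (1)
9. 2500.0ms @ 3 + 833.333ms (1)
10. 3333.333ms @ 4 + 833.333ms (1)
11. 4166.667ms @ 5 + 416.667ms (1/2)
12. 4583.333ms @ 11/2 + 416.667ms (1/2)
13. 5000.0ms @ 6 + 416.667ms (1/2)
14. 5416.667ms @ 13/2 + 416.667ms (1/2)
15. 5833.333ms @ 7 + 833.333ms (1)

note 9 onset = 3b = 2500.0ms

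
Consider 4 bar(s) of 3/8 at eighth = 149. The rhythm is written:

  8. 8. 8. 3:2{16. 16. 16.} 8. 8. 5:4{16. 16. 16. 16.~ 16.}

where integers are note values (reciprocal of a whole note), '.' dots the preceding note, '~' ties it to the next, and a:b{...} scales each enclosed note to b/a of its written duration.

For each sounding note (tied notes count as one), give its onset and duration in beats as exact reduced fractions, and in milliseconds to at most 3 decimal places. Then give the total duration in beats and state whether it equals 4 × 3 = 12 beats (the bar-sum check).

1) 0.0ms=0b +604.027ms=3/2b
2) 604.027ms=3/2b +604.027ms=3/2b
3) 1208.054ms=3b +604.027ms=3/2b
4) 1812.081ms=9/2b +201.342ms=1/2b
5) 2013.423ms=5b +201.342ms=1/2b
6) 2214.765ms=11/2b +201.342ms=1/2b
7) 2416.107ms=6b +604.027ms=3/2b
8) 3020.134ms=15/2b +604.027ms=3/2b
9) 3624.161ms=9b +241.611ms=3/5b
10) 3865.772ms=48/5b +241.611ms=3/5b
11) 4107.383ms=51/5b +241.611ms=3/5b
12) 4348.993ms=54/5b +483.221ms=6/5b
Σ=12b of 12 (149bpm 3/8) — PASS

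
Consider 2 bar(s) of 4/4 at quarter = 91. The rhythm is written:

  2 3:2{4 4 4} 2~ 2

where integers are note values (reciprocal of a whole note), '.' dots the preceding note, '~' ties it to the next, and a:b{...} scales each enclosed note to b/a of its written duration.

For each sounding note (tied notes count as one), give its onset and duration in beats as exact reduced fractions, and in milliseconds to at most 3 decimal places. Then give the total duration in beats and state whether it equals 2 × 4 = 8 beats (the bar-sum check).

1) 0.0ms=0b +1318.681ms=2b
2) 1318.681ms=2b +439.56ms=2/3b
3) 1758.242ms=8/3b +439.56ms=2/3b
4) 2197.802ms=10/3b +439.56ms=2/3b
5) 2637.363ms=4b +2637.363ms=4b
Σ=8b of 8 (91bpm 4/4) — PASS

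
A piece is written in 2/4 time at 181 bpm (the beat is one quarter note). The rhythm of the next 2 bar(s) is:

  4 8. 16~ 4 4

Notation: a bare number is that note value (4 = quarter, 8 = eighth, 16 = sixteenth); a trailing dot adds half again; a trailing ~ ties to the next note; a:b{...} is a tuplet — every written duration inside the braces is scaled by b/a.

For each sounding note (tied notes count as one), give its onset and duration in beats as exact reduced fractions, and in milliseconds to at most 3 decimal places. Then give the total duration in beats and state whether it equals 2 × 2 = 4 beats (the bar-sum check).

1) 0.0ms=0b +331.492ms=1b
2) 331.492ms=1b +248.619ms=3/4b
3) 580.11ms=7/4b +414.365ms=5/4b
4) 994.475ms=3b +331.492ms=1b
Σ=4b of 4 (181bpm 2/4) — PASS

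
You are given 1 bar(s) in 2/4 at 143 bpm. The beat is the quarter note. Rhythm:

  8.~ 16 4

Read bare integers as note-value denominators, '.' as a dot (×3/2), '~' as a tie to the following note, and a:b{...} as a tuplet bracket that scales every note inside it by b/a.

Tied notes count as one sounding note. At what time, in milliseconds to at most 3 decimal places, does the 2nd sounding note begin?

note 2 onset = 1b = 419.58ms

1. 0.0ms @ 0 + 419.58ms (1)
2. 419.58ms @ 1 + 419.58ms (1)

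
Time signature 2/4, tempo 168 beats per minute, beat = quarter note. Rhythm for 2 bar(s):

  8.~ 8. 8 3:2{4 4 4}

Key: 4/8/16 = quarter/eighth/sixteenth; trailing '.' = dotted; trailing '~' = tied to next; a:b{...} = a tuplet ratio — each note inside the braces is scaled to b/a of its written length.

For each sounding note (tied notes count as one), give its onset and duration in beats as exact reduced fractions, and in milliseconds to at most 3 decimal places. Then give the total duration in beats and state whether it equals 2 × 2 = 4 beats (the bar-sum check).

1) 0.0ms=0b +535.714ms=3/2b
2) 535.714ms=3/2b +178.571ms=1/2b
3) 714.286ms=2b +238.095ms=2/3b
4) 952.381ms=8/3b +238.095ms=2/3b
5) 1190.476ms=10/3b +238.095ms=2/3b
Σ=4b of 4 (168bpm 2/4) — PASS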